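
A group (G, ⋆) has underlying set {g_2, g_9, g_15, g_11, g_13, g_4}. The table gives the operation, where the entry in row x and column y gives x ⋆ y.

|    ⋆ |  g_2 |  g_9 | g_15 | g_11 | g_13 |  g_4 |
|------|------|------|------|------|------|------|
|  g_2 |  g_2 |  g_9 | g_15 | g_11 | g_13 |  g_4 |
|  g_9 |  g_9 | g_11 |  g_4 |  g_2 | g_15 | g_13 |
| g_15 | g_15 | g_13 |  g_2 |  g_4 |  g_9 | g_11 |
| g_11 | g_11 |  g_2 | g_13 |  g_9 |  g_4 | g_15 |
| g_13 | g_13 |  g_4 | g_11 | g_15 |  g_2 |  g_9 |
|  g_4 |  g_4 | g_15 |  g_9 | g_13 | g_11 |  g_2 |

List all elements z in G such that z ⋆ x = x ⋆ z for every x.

An element z is central iff its row equals its column in the table.
For g_15: g_15 ⋆ g_9 = g_13 ≠ g_4 = g_9 ⋆ g_15, so g_15 ∉ Z.
Checking each element this way leaves Z(G) = {g_2}.

{g_2}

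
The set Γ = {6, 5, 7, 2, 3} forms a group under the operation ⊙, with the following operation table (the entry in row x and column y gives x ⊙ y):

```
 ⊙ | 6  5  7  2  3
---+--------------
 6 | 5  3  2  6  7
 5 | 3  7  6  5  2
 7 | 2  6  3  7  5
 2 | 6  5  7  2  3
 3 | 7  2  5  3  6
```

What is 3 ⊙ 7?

Read row 3, column 7: 3 ⊙ 7 = 5.

5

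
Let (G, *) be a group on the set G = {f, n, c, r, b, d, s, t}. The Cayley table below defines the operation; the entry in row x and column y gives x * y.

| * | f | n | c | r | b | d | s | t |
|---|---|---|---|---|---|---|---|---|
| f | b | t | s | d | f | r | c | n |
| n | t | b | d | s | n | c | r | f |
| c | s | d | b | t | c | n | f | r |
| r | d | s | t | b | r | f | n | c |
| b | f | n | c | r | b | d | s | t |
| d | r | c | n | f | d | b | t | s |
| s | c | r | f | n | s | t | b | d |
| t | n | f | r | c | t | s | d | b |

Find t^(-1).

t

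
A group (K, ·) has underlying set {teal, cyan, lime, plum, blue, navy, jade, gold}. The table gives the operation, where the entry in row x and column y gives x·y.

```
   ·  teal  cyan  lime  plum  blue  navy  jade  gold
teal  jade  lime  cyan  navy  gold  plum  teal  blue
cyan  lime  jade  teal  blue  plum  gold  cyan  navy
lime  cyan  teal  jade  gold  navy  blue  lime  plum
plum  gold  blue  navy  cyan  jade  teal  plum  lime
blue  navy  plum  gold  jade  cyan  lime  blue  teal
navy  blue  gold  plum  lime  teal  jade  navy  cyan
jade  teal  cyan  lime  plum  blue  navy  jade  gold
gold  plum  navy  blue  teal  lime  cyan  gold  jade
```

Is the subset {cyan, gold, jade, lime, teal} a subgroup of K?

No

cyan·gold = navy, which is not in {cyan, gold, jade, lime, teal}.
The subset is not closed under ·, so it is not a subgroup.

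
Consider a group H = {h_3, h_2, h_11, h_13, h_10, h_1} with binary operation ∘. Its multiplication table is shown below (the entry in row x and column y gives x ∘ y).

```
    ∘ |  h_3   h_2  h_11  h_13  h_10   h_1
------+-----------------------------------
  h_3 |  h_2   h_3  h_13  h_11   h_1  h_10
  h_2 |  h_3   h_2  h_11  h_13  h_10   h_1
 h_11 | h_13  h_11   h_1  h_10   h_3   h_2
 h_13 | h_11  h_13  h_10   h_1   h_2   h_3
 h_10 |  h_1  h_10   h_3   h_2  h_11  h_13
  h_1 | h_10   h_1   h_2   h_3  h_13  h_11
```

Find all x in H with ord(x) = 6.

{h_10, h_13}

Identity is h_2. Compute the order of each non-identity element by repeated multiplication:
  h_3: h_3 → h_2  (order 2)
  h_11: h_11 → h_1 → h_2  (order 3)
  h_13: h_13 → h_1 → h_3 → h_11 → h_10 → h_2  (order 6)
  h_10: h_10 → h_11 → h_3 → h_1 → h_13 → h_2  (order 6)
  h_1: h_1 → h_11 → h_2  (order 3)
Elements of order 6: {h_10, h_13}.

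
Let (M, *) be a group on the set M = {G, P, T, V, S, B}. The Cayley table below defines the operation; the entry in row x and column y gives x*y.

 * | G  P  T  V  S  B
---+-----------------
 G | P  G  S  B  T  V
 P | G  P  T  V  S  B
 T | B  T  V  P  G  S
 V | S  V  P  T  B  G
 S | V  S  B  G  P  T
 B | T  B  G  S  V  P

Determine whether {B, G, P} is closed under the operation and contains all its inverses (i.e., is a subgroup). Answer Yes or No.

No

G*B = V, which is not in {B, G, P}.
The subset is not closed under *, so it is not a subgroup.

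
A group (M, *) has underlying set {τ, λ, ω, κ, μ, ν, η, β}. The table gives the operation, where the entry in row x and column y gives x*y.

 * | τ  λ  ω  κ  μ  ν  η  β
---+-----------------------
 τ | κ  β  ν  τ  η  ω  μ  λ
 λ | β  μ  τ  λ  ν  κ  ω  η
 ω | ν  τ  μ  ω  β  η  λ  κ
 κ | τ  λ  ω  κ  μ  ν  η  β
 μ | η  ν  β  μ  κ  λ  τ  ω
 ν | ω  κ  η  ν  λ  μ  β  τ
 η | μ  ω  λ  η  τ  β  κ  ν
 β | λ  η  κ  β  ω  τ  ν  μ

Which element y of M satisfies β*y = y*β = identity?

ω

First locate the identity: row κ matches the header, so κ is the identity.
Scan row β for κ: β*ω = κ. Hence β^(-1) = ω.
(Structurally, M here is isomorphic to Z_2 x Z_4.)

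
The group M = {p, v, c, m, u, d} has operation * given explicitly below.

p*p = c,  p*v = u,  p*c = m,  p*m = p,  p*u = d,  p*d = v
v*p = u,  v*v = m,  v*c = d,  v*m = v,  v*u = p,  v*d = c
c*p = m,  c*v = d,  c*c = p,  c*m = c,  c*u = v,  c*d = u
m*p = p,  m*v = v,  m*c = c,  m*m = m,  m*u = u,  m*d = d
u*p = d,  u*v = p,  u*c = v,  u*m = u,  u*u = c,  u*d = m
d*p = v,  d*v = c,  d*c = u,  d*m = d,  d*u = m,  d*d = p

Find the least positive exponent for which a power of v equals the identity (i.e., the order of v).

2

The identity element is m (its row matches the header).
v^1 = v
v^2 = v * v = m
The first power of v equal to the identity is v^2, so ord(v) = 2.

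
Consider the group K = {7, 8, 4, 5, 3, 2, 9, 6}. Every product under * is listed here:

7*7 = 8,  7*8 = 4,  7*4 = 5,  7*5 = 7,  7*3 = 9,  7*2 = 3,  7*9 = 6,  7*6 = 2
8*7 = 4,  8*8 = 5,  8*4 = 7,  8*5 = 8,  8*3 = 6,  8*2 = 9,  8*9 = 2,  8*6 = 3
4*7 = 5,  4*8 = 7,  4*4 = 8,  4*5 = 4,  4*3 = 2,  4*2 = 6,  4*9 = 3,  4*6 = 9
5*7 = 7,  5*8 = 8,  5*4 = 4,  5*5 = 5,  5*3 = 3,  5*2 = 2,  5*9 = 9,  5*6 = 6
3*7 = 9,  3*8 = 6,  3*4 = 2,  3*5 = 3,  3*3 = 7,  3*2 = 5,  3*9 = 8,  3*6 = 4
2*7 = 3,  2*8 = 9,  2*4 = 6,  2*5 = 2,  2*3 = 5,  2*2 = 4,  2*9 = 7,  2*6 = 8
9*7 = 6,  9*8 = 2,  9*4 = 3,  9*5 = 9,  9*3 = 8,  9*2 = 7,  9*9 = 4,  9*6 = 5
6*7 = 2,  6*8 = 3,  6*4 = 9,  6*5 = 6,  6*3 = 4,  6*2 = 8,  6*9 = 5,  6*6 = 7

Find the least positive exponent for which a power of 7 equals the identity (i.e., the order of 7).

The identity element is 5 (its row matches the header).
7^1 = 7
7^2 = 7 * 7 = 8
7^3 = 8 * 7 = 4
7^4 = 4 * 7 = 5
The first power of 7 equal to the identity is 7^4, so ord(7) = 4.

4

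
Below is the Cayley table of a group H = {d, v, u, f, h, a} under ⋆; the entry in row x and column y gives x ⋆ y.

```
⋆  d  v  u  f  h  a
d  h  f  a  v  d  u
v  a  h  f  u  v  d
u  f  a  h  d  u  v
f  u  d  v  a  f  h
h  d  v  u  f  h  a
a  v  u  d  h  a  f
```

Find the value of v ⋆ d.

a

Read row v, column d: v ⋆ d = a.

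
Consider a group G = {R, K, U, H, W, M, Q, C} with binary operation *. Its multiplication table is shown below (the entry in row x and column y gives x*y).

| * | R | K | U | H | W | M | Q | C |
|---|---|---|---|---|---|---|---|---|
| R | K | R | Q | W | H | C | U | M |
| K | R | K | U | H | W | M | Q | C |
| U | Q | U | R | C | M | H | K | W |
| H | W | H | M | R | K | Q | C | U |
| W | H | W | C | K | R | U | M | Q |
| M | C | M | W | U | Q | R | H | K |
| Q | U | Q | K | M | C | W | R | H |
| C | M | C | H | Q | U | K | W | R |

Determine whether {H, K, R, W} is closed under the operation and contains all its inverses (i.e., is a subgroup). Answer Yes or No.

Yes

{H, K, R, W} contains the identity K.
Checking products: every product of two elements of {H, K, R, W} (read from the table) lies in {H, K, R, W}, so the set is closed.
In a finite group, a nonempty closed subset is a subgroup. So {H, K, R, W} ≤ G.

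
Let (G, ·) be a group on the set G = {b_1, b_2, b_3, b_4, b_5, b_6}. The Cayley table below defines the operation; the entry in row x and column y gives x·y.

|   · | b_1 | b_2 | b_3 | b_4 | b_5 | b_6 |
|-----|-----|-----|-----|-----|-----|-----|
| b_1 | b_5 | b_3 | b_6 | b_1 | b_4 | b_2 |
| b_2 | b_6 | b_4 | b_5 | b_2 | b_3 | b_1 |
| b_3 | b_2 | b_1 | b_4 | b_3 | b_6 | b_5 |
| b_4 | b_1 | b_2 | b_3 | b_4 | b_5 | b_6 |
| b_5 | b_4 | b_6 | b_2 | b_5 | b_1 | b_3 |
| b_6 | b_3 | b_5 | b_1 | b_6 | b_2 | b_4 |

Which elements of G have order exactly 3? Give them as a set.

Identity is b_4. Compute the order of each non-identity element by repeated multiplication:
  b_1: b_1 → b_5 → b_4  (order 3)
  b_2: b_2 → b_4  (order 2)
  b_3: b_3 → b_4  (order 2)
  b_5: b_5 → b_1 → b_4  (order 3)
  b_6: b_6 → b_4  (order 2)
Elements of order 3: {b_1, b_5}.

{b_1, b_5}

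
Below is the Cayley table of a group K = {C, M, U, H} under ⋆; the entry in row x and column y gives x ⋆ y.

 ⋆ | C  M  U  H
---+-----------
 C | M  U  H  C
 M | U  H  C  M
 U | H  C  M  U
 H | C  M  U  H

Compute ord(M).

The identity element is H (its row matches the header).
M^1 = M
M^2 = M ⋆ M = H
The first power of M equal to the identity is M^2, so ord(M) = 2.

2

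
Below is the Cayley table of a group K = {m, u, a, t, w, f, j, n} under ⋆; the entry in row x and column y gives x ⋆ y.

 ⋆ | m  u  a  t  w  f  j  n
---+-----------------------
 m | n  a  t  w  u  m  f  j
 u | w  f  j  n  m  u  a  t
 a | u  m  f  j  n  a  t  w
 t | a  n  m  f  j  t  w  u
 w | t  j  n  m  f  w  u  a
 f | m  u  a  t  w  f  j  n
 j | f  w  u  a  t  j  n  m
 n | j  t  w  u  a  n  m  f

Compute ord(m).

The identity element is f (its row matches the header).
m^1 = m
m^2 = m ⋆ m = n
m^3 = n ⋆ m = j
m^4 = j ⋆ m = f
The first power of m equal to the identity is m^4, so ord(m) = 4.

4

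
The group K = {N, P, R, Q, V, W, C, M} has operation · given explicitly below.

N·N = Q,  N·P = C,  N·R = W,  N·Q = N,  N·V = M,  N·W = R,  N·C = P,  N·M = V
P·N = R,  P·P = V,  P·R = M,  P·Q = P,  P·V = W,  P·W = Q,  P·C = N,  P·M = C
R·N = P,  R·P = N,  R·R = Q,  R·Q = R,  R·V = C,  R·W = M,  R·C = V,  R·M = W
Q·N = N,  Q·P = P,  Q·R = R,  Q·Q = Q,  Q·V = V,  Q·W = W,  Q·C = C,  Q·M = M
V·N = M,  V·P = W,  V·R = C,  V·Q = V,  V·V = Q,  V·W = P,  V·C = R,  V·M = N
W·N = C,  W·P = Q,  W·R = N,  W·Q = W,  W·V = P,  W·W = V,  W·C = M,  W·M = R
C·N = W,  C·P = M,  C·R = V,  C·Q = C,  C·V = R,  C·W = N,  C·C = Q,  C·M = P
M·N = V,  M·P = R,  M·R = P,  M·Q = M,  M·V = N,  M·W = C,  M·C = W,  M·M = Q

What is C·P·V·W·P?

N

C·P = M
M·V = N
N·W = R
R·P = N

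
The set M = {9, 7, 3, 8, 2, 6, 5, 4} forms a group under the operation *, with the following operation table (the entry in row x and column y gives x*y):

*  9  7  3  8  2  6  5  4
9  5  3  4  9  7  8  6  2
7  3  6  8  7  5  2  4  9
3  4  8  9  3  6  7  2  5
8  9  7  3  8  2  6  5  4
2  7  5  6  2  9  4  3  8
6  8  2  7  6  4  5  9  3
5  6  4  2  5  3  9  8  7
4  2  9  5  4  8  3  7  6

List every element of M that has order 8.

Identity is 8. Compute the order of each non-identity element by repeated multiplication:
  9: 9 → 5 → 6 → 8  (order 4)
  7: 7 → 6 → 2 → 5 → 4 → 9 → 3 → 8  (order 8)
  3: 3 → 9 → 4 → 5 → 2 → 6 → 7 → 8  (order 8)
  2: 2 → 9 → 7 → 5 → 3 → 6 → 4 → 8  (order 8)
  6: 6 → 5 → 9 → 8  (order 4)
  5: 5 → 8  (order 2)
  4: 4 → 6 → 3 → 5 → 7 → 9 → 2 → 8  (order 8)
Elements of order 8: {2, 3, 4, 7}.

{2, 3, 4, 7}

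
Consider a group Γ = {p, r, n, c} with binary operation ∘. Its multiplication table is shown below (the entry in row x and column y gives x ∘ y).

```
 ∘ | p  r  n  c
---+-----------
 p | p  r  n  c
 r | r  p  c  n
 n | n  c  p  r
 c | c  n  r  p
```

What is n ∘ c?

r

Read row n, column c: n ∘ c = r.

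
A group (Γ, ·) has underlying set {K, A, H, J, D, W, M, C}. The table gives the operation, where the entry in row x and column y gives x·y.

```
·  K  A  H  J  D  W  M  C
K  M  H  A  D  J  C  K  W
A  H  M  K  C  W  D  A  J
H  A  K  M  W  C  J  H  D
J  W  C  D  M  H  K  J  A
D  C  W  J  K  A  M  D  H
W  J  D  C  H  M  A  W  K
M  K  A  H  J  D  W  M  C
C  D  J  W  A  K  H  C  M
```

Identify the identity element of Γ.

The identity e satisfies e·x = x for all x, so its row in the table reproduces the column headers.
Row M reads: K, A, H, J, D, W, M, C — exactly the header order. So M is the identity.

M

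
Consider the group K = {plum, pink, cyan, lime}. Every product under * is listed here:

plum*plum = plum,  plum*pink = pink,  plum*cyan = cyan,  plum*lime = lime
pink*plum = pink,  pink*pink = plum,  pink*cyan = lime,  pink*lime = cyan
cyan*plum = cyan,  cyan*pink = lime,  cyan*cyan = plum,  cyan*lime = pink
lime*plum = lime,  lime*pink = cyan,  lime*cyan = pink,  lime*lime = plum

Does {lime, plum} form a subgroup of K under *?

Yes

{lime, plum} contains the identity plum.
Checking products: every product of two elements of {lime, plum} (read from the table) lies in {lime, plum}, so the set is closed.
In a finite group, a nonempty closed subset is a subgroup. So {lime, plum} ≤ K.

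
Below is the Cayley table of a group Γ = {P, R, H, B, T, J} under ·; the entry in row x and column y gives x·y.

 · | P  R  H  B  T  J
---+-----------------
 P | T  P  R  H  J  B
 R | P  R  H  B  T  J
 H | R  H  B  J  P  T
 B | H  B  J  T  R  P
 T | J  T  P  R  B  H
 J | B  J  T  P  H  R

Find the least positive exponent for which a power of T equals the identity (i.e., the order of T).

3

The identity element is R (its row matches the header).
T^1 = T
T^2 = T·T = B
T^3 = B·T = R
The first power of T equal to the identity is T^3, so ord(T) = 3.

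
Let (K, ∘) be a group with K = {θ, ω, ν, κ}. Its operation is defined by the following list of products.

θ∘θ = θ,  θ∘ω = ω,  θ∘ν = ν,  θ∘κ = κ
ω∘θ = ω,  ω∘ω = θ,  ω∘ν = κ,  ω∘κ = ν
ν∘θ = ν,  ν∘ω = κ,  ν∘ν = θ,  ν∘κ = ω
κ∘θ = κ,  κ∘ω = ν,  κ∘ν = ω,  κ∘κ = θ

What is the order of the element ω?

2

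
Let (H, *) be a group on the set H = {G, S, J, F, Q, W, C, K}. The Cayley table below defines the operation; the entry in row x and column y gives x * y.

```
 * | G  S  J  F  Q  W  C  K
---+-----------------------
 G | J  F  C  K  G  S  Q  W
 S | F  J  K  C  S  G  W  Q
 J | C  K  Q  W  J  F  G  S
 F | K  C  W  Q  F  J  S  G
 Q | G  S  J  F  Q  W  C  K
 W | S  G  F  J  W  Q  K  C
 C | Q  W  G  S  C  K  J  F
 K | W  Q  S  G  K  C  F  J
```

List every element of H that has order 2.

{F, J, W}

Identity is Q. Compute the order of each non-identity element by repeated multiplication:
  G: G → J → C → Q  (order 4)
  S: S → J → K → Q  (order 4)
  J: J → Q  (order 2)
  F: F → Q  (order 2)
  W: W → Q  (order 2)
  C: C → J → G → Q  (order 4)
  K: K → J → S → Q  (order 4)
Elements of order 2: {F, J, W}.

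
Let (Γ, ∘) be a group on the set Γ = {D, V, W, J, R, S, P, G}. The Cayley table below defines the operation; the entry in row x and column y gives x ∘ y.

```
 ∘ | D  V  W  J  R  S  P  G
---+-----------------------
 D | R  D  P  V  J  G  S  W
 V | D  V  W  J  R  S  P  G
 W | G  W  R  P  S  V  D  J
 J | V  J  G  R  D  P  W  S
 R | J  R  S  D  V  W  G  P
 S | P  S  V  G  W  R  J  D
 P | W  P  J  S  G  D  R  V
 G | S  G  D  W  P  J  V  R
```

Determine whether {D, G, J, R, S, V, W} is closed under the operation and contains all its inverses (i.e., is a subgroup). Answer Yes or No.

No

R ∘ G = P, which is not in {D, G, J, R, S, V, W}.
The subset is not closed under ∘, so it is not a subgroup.
(Structurally, Γ here is isomorphic to the quaternion group Q_8.)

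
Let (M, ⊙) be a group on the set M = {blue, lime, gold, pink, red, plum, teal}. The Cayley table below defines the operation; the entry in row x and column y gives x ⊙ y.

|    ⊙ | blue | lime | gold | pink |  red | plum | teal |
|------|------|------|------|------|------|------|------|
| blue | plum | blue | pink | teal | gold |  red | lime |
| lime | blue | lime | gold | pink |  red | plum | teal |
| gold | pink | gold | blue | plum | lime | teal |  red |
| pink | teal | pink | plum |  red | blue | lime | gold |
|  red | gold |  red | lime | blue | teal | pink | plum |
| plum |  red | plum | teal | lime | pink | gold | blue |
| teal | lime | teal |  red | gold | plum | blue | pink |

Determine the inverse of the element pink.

plum

First locate the identity: row lime matches the header, so lime is the identity.
Scan row pink for lime: pink ⊙ plum = lime. Hence pink^(-1) = plum.
(Structurally, M here is isomorphic to the cyclic group Z_7.)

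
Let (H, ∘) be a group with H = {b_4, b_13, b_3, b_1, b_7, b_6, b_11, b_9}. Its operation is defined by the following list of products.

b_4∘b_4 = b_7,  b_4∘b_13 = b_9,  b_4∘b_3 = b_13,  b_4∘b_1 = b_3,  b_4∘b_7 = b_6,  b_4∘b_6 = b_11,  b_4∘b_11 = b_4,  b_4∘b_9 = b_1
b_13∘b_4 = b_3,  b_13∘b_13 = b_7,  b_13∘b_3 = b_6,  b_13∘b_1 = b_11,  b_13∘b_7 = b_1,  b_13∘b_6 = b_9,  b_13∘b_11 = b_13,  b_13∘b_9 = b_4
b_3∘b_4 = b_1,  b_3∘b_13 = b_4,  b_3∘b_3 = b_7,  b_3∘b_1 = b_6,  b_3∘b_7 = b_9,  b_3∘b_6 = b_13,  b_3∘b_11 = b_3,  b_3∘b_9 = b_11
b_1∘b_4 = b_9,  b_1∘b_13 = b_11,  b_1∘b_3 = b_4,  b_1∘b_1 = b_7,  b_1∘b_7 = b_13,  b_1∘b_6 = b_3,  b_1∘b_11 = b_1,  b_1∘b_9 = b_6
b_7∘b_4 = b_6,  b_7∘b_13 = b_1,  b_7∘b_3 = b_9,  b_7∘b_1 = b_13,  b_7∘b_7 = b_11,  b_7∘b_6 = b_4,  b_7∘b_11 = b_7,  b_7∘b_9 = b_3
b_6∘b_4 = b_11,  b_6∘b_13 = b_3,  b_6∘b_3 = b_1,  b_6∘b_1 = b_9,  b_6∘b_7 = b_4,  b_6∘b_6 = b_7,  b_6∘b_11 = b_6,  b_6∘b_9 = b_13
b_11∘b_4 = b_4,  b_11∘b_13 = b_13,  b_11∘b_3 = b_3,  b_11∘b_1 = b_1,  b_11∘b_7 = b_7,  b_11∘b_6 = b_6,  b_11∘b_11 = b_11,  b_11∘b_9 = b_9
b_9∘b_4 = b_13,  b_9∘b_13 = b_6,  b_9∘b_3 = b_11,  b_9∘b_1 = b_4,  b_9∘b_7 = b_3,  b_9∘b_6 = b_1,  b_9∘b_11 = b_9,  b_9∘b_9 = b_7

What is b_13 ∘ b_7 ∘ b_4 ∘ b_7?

b_3

b_13 ∘ b_7 = b_1
b_1 ∘ b_4 = b_9
b_9 ∘ b_7 = b_3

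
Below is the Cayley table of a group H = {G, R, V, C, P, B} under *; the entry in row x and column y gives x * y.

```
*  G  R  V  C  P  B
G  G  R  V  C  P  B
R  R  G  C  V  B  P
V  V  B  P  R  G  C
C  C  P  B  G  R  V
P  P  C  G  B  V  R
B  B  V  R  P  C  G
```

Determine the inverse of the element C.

C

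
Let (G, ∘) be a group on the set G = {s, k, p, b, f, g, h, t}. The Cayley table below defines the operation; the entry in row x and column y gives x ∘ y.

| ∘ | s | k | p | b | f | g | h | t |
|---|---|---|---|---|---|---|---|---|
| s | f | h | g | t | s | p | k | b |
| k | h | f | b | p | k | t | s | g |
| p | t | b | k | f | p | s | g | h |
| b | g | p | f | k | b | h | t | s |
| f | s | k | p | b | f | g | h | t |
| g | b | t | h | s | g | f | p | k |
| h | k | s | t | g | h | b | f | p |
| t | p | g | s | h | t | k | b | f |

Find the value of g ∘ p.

Read row g, column p: g ∘ p = h.
(Structurally, G here is isomorphic to the dihedral group D_4.)

h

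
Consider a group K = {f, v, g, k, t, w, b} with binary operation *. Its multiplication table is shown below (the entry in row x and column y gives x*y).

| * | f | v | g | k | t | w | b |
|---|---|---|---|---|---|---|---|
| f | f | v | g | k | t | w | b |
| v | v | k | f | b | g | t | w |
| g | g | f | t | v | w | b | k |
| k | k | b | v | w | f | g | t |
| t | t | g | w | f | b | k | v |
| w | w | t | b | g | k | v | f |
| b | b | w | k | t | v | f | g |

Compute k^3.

g

k^1 = k
k^2 = k*k = w
k^3 = w*k = g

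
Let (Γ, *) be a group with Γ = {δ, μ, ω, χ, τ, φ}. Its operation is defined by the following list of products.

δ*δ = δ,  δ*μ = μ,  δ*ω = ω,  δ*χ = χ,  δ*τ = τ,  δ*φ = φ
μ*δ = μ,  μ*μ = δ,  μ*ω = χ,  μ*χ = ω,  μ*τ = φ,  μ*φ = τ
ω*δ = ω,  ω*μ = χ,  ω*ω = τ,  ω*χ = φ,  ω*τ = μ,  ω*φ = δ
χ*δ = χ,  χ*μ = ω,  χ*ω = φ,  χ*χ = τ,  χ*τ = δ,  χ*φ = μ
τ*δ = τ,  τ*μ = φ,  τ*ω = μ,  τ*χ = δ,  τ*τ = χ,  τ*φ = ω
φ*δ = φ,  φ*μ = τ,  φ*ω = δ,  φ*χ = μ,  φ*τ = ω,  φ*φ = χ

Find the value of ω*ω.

Read row ω, column ω: ω*ω = τ.

τ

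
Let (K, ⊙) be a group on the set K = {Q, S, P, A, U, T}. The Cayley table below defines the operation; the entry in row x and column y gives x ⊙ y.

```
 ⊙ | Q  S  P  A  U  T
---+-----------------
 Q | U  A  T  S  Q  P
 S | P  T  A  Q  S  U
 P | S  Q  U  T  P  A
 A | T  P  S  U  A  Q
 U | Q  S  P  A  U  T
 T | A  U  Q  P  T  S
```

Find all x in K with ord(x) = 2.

Identity is U. Compute the order of each non-identity element by repeated multiplication:
  Q: Q → U  (order 2)
  S: S → T → U  (order 3)
  P: P → U  (order 2)
  A: A → U  (order 2)
  T: T → S → U  (order 3)
Elements of order 2: {A, P, Q}.

{A, P, Q}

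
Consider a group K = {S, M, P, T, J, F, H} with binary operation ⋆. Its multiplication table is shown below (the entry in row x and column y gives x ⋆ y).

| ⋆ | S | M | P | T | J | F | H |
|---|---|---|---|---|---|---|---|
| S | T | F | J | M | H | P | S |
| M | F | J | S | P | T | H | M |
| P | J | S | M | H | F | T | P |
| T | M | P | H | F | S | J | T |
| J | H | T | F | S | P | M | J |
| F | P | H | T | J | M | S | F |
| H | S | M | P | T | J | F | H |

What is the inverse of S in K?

First locate the identity: row H matches the header, so H is the identity.
Scan row S for H: S ⋆ J = H. Hence S^(-1) = J.

J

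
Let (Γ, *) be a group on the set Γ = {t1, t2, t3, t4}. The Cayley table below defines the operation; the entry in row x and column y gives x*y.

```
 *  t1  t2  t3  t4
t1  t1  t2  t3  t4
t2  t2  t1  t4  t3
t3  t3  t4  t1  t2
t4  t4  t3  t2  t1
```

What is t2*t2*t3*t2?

t4

t2*t2 = t1
t1*t3 = t3
t3*t2 = t4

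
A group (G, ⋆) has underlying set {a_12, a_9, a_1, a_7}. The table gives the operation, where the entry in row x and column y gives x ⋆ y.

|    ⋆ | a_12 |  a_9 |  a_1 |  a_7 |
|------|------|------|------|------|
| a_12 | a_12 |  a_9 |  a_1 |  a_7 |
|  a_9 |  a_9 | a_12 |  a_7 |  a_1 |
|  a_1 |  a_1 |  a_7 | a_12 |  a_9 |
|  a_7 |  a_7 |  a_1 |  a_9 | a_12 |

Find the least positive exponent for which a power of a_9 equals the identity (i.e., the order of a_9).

The identity element is a_12 (its row matches the header).
a_9^1 = a_9
a_9^2 = a_9 ⋆ a_9 = a_12
The first power of a_9 equal to the identity is a_9^2, so ord(a_9) = 2.
(Structurally, G here is isomorphic to the Klein four-group V_4.)

2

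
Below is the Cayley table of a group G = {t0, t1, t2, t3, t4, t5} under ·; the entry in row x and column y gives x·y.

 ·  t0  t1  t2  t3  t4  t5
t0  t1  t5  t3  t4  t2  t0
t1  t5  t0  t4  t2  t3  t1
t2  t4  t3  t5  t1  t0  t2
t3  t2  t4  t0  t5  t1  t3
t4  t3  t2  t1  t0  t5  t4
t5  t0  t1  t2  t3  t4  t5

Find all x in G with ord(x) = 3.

Identity is t5. Compute the order of each non-identity element by repeated multiplication:
  t0: t0 → t1 → t5  (order 3)
  t1: t1 → t0 → t5  (order 3)
  t2: t2 → t5  (order 2)
  t3: t3 → t5  (order 2)
  t4: t4 → t5  (order 2)
Elements of order 3: {t0, t1}.
(Structurally, G here is isomorphic to the symmetric group S_3.)

{t0, t1}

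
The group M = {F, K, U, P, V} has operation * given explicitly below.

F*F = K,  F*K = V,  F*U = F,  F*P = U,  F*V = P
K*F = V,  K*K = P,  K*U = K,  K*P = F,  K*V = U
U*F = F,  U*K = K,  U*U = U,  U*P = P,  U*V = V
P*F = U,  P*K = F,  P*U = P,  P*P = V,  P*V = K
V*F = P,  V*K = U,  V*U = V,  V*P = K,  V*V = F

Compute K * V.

Read row K, column V: K * V = U.
(Structurally, M here is isomorphic to the cyclic group Z_5.)

U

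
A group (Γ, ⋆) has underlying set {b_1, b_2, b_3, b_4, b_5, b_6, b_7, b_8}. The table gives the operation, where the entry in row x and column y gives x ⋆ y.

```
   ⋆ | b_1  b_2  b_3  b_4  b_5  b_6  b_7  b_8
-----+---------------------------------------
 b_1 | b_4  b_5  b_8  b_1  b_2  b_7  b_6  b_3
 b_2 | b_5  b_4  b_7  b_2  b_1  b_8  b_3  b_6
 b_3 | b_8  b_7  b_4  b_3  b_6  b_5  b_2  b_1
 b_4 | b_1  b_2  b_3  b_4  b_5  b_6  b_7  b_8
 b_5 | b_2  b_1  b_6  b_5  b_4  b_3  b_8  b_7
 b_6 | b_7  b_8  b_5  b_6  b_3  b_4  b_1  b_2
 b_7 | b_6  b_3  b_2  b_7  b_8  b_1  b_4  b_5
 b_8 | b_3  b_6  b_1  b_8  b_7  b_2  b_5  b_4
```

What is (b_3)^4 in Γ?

b_3^1 = b_3
b_3^2 = b_3 ⋆ b_3 = b_4
b_3^3 = b_4 ⋆ b_3 = b_3
b_3^4 = b_3 ⋆ b_3 = b_4

b_4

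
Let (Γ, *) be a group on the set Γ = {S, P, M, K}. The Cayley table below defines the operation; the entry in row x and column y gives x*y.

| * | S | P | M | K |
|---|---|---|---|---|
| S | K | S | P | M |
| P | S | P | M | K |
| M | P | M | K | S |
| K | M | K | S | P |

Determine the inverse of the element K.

K

First locate the identity: row P matches the header, so P is the identity.
Scan row K for P: K*K = P. Hence K^(-1) = K.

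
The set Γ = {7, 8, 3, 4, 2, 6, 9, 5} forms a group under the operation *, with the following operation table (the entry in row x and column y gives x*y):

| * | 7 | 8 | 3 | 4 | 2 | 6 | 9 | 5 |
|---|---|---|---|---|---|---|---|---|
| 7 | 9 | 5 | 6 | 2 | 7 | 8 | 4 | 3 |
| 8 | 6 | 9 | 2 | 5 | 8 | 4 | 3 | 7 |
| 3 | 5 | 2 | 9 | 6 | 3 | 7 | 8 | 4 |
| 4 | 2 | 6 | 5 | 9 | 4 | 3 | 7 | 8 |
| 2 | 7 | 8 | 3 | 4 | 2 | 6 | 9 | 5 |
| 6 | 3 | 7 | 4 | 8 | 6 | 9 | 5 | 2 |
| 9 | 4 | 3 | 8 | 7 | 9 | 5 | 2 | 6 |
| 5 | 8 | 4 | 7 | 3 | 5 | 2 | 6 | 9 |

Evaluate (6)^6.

9

6^1 = 6
6^2 = 6*6 = 9
6^3 = 9*6 = 5
6^4 = 5*6 = 2
6^5 = 2*6 = 6
6^6 = 6*6 = 9
(Structurally, Γ here is isomorphic to the quaternion group Q_8.)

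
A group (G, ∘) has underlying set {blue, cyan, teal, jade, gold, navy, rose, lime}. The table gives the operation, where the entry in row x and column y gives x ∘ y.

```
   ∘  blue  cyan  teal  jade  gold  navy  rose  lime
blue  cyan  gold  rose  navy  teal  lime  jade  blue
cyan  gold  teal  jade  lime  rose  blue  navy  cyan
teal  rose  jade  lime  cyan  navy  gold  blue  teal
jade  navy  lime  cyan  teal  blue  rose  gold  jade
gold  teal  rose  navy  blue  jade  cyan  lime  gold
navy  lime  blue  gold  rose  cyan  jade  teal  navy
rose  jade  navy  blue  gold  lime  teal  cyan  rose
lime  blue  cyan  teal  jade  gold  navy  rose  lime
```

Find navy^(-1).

blue

First locate the identity: row lime matches the header, so lime is the identity.
Scan row navy for lime: navy ∘ blue = lime. Hence navy^(-1) = blue.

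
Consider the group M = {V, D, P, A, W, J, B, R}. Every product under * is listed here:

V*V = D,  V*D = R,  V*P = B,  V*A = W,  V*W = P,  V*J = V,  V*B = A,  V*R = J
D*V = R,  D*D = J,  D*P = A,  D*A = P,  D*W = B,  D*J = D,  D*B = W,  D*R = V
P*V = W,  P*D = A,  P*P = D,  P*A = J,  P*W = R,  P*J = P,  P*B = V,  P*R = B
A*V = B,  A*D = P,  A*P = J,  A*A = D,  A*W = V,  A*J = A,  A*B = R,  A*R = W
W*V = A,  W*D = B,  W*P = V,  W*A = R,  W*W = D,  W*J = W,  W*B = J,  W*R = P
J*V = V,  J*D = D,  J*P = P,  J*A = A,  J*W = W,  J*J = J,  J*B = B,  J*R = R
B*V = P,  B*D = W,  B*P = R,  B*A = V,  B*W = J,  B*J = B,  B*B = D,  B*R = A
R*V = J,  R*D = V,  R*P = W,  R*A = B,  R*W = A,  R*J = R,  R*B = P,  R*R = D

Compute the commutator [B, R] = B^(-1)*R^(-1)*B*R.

Identity is J; from the table B^(-1) = W and R^(-1) = V.
W*V = A
A*B = R
R*R = D

D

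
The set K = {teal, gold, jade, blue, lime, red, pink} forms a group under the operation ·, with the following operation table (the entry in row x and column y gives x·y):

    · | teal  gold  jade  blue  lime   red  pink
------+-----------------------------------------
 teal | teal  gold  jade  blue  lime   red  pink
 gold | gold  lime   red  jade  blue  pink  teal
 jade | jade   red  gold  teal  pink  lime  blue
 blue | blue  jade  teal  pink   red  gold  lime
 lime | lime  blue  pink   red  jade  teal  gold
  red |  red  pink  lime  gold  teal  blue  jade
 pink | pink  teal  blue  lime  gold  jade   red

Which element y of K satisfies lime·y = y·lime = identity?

First locate the identity: row teal matches the header, so teal is the identity.
Scan row lime for teal: lime·red = teal. Hence lime^(-1) = red.

red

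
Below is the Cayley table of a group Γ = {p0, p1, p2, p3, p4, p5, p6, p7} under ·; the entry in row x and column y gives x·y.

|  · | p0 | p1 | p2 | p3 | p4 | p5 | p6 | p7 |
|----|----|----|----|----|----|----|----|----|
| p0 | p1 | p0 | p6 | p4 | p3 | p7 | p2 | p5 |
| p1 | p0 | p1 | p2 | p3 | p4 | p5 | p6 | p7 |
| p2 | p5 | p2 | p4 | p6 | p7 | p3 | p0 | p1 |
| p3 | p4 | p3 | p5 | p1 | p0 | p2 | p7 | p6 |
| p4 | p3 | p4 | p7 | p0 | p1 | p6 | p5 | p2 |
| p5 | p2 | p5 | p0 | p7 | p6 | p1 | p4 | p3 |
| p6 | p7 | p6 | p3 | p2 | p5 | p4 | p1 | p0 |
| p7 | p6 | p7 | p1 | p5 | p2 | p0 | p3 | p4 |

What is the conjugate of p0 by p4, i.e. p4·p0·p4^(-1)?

p0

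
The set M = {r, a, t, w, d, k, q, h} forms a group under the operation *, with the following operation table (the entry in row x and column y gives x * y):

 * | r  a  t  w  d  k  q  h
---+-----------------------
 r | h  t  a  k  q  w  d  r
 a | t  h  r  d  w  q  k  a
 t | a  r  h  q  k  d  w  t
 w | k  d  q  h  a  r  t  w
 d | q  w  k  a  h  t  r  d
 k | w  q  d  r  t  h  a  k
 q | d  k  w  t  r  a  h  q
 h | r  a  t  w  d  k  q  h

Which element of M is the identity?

h

The identity e satisfies e * x = x for all x, so its row in the table reproduces the column headers.
Row h reads: r, a, t, w, d, k, q, h — exactly the header order. So h is the identity.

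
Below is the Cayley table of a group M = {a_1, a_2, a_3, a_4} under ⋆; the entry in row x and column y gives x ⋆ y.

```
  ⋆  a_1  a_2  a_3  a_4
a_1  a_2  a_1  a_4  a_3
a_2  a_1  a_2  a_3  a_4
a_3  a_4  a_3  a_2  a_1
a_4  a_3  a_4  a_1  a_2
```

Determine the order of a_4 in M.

The identity element is a_2 (its row matches the header).
a_4^1 = a_4
a_4^2 = a_4 ⋆ a_4 = a_2
The first power of a_4 equal to the identity is a_4^2, so ord(a_4) = 2.

2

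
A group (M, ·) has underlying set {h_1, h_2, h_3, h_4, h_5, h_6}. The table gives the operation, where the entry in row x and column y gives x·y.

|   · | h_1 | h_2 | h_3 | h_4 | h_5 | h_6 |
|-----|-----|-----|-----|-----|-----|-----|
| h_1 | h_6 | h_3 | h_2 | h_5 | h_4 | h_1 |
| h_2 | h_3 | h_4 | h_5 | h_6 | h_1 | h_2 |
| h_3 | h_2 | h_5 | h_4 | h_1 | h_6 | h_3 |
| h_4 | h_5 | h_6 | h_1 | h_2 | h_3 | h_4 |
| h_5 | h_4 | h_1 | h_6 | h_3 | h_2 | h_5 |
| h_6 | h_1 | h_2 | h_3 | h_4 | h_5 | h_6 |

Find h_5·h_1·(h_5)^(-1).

The identity is h_6. In row h_5, the entry h_6 sits in column h_3, so h_5^(-1) = h_3.
h_5·h_1 = h_4
h_4·h_3 = h_1
(Structurally, M here is isomorphic to the cyclic group Z_6.)

h_1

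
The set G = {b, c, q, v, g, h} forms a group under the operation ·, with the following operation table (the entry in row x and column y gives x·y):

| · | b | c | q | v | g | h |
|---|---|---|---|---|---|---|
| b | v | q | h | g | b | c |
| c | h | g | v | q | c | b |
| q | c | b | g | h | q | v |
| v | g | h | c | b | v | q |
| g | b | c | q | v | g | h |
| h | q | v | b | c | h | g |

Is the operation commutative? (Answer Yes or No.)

v·h = q but h·v = c.
Since v and h do not commute, G is not abelian.

No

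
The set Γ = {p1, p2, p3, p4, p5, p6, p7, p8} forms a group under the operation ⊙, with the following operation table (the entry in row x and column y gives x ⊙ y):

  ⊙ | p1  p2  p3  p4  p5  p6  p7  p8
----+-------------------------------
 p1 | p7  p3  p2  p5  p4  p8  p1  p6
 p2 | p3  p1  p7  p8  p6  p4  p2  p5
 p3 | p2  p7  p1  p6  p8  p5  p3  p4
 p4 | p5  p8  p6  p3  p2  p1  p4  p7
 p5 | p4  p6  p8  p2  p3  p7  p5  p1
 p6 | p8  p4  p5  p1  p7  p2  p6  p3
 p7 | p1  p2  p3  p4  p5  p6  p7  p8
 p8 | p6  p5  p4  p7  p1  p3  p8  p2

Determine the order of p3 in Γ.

The identity element is p7 (its row matches the header).
p3^1 = p3
p3^2 = p3 ⊙ p3 = p1
p3^3 = p1 ⊙ p3 = p2
p3^4 = p2 ⊙ p3 = p7
The first power of p3 equal to the identity is p3^4, so ord(p3) = 4.
(Structurally, Γ here is isomorphic to the cyclic group Z_8.)

4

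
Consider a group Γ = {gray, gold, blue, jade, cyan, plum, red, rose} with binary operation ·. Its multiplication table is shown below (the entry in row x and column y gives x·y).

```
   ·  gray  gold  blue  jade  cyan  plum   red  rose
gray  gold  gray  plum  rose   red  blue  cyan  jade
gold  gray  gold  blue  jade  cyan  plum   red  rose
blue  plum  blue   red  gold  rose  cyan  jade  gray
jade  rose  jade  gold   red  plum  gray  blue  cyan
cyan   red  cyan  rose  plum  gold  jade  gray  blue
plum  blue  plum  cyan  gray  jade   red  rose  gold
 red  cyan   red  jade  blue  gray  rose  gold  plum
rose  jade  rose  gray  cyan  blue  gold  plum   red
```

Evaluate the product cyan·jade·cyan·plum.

cyan·jade = plum
plum·cyan = jade
jade·plum = gray
(Structurally, Γ here is isomorphic to Z_2 x Z_4.)

gray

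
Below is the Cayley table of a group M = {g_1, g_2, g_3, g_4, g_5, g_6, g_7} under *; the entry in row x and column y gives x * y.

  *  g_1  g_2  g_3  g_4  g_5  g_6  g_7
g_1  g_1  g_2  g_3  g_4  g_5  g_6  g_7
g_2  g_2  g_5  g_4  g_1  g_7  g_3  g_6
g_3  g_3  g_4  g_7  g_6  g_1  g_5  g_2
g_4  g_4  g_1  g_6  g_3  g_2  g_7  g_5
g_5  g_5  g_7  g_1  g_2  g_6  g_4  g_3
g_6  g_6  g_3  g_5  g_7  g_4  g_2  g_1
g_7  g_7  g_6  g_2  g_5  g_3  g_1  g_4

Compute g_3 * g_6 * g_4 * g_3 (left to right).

g_4

g_3 * g_6 = g_5
g_5 * g_4 = g_2
g_2 * g_3 = g_4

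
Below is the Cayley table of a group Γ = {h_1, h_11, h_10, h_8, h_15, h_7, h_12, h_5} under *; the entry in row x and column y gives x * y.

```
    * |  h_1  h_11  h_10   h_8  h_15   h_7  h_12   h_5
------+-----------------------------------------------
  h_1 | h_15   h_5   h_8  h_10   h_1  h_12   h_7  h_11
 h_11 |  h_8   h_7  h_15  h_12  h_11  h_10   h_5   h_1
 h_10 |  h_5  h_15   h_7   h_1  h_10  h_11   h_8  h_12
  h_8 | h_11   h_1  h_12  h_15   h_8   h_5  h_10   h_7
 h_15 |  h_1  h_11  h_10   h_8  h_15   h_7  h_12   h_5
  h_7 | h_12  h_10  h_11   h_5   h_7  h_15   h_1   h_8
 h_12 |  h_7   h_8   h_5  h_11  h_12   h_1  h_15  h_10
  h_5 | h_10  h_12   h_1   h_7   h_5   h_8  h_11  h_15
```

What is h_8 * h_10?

Read row h_8, column h_10: h_8 * h_10 = h_12.
(Structurally, Γ here is isomorphic to the dihedral group D_4.)

h_12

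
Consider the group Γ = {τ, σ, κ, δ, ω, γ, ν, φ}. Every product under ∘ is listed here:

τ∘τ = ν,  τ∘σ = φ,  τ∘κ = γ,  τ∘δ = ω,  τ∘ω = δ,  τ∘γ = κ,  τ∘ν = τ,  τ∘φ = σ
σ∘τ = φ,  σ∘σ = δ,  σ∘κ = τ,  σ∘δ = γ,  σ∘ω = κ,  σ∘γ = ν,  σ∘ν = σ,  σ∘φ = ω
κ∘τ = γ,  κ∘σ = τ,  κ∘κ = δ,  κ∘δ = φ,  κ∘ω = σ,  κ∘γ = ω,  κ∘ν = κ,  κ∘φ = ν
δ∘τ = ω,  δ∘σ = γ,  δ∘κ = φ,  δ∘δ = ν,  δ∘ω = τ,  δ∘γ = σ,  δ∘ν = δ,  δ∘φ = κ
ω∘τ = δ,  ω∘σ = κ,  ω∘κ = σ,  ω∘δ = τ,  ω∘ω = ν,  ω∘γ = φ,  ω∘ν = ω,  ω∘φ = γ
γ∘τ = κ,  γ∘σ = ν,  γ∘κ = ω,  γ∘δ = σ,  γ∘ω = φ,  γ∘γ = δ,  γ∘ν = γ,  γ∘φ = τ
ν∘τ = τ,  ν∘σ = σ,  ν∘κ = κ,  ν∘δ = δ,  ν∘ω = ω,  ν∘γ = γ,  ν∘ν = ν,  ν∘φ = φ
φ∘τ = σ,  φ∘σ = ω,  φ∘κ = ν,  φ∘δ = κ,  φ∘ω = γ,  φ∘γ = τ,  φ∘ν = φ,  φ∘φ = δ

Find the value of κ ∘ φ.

Read row κ, column φ: κ ∘ φ = ν.

ν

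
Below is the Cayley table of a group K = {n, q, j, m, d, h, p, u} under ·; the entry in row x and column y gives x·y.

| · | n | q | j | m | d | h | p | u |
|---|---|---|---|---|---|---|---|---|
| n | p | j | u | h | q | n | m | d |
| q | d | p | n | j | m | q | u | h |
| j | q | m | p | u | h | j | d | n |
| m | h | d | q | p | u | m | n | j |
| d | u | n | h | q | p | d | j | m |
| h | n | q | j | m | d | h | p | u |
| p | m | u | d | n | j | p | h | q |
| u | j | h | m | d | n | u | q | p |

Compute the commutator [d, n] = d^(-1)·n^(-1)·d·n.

Identity is h; from the table d^(-1) = j and n^(-1) = m.
j·m = u
u·d = n
n·n = p
(Structurally, K here is isomorphic to the quaternion group Q_8.)

p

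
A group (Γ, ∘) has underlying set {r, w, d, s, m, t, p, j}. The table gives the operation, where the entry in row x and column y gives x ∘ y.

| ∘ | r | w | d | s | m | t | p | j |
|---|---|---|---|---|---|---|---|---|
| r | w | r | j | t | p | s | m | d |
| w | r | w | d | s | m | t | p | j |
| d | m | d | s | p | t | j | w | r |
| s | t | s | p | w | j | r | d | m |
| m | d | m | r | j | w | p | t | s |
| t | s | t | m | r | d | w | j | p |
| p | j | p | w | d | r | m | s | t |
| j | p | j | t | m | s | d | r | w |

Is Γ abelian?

p ∘ r = j but r ∘ p = m.
Since p and r do not commute, Γ is not abelian.

No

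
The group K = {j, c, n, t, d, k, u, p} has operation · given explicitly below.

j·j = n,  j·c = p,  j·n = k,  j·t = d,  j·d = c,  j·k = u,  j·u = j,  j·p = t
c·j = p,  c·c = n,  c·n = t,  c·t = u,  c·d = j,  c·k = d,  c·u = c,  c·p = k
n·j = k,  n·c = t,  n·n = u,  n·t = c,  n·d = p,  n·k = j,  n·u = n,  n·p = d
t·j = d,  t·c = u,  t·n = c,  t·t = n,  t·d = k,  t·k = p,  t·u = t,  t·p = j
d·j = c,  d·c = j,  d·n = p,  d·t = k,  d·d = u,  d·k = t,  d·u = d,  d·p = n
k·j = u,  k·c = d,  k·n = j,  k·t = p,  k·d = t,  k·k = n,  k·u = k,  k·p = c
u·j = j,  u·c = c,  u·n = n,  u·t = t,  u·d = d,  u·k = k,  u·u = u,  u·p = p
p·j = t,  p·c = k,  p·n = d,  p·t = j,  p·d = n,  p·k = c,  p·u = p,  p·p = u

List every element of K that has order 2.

{d, n, p}

Identity is u. Compute the order of each non-identity element by repeated multiplication:
  j: j → n → k → u  (order 4)
  c: c → n → t → u  (order 4)
  n: n → u  (order 2)
  t: t → n → c → u  (order 4)
  d: d → u  (order 2)
  k: k → n → j → u  (order 4)
  p: p → u  (order 2)
Elements of order 2: {d, n, p}.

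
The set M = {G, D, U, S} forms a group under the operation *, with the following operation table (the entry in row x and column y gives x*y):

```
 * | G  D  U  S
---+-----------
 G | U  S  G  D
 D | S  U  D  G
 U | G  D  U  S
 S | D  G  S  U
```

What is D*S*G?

U

D*S = G
G*G = U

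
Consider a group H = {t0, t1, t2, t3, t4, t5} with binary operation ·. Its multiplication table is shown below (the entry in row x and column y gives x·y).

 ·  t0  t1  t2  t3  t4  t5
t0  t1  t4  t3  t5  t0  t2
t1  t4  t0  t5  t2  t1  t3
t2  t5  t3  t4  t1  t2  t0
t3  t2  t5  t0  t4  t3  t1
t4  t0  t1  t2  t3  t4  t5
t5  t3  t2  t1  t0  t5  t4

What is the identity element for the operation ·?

t4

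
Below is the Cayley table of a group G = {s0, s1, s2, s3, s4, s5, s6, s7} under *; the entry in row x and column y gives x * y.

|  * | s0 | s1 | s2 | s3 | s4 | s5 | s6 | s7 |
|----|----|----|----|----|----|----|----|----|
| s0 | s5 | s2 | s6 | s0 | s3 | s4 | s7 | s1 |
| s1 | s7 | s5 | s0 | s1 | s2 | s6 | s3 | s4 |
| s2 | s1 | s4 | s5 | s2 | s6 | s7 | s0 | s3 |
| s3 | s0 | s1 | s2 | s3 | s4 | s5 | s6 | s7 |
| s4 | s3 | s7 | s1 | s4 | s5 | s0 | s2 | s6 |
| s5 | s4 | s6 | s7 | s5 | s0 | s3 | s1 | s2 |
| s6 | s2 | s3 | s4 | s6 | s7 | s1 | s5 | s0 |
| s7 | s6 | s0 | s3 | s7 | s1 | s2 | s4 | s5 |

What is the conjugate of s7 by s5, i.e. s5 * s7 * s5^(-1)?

s7

The identity is s3. In row s5, the entry s3 sits in column s5, so s5^(-1) = s5.
s5 * s7 = s2
s2 * s5 = s7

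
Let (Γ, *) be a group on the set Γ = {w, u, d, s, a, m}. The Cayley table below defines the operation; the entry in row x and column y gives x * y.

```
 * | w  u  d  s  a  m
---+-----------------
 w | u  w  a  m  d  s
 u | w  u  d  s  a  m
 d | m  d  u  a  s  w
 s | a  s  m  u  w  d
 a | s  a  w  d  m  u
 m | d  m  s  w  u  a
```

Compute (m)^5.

m^1 = m
m^2 = m * m = a
m^3 = a * m = u
m^4 = u * m = m
m^5 = m * m = a

a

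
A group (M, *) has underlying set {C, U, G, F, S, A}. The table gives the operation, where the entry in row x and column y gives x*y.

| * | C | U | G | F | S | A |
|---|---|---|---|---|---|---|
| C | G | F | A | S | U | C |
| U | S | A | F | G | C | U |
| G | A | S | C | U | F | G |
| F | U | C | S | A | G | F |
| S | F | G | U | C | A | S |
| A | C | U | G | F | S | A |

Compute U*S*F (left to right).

U*S = C
C*F = S

S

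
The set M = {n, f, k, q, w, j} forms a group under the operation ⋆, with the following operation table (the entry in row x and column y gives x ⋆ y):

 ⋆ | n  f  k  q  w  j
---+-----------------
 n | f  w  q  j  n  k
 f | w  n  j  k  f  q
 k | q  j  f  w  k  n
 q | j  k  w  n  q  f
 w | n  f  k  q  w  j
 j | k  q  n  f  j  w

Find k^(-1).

q

First locate the identity: row w matches the header, so w is the identity.
Scan row k for w: k ⋆ q = w. Hence k^(-1) = q.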